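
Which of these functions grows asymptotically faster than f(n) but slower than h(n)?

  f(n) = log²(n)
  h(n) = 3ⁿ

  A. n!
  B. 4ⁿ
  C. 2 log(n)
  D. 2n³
D

We need g(n) with log²(n) = o(g(n)) and g(n) = o(3ⁿ), i.e. O(log² n) ≺ g ≺ O(3ⁿ).
Check each option:
  A. n! — O(n!) does not grow strictly slower than h(n)
  B. 4ⁿ — O(4ⁿ) does not grow strictly slower than h(n)
  C. 2 log(n) — O(log n) does not grow strictly faster than f(n)
  D. 2n³ — O(n³) is strictly between O(log² n) and O(3ⁿ) ✓

Only option D (2n³) lies strictly between.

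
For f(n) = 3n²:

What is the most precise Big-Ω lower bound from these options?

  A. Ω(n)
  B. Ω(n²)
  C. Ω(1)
B

f(n) = 3n² is Ω(n²).
All listed options are valid Big-Ω bounds (lower bounds),
but Ω(n²) is the tightest (largest valid bound).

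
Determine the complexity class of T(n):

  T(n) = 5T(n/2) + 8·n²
Θ(n^log₂(5))

Master Theorem: a = 5, b = 2, f(n) = 8·n².
Compute the critical exponent d = log₂(5) = 2.322.
Compare f(n) = Θ(n²) against n^d:
  k = 2 < d = 2.322, so f(n) = O(n^(d-ε)) — Case 1.
  The recursion cost dominates: T(n) = Θ(n^d) = Θ(n^log₂(5)).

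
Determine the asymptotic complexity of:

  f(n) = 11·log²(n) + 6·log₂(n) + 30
O(log² n)

The dominant term in 11·log²(n) + 6·log₂(n) + 30 is 11·log²(n), which is Θ(log² n).
Lower-order terms (6·log₂(n), 30) are asymptotically negligible.
Constants are absorbed, so the tightest bound is O(log² n).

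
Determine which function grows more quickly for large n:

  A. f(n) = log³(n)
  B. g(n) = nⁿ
B

f(n) = log³(n) is O(log³ n), while g(n) = nⁿ is O(nⁿ).
Since O(nⁿ) grows faster than O(log³ n), g(n) dominates.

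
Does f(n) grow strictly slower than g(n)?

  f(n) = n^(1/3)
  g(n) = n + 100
True

f(n) = n^(1/3) is O(n^(1/3)), and g(n) = n + 100 is O(n).
Since O(n^(1/3)) grows strictly slower than O(n), f(n) = o(g(n)) is true.
This means lim(n→∞) f(n)/g(n) = 0.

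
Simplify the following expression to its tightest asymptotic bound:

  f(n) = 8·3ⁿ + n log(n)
Θ(3ⁿ)

Order the terms by growth rate: n log(n) ≺ 8·3ⁿ.
The fastest-growing term 8·3ⁿ dominates as n → ∞; dropping its constant factor gives Θ(3ⁿ).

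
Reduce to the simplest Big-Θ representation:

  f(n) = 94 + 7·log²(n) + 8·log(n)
Θ(log² n)

Order the terms by growth rate: 94 ≺ 8·log(n) ≺ 7·log²(n).
The fastest-growing term 7·log²(n) dominates as n → ∞; dropping its constant factor gives Θ(log² n).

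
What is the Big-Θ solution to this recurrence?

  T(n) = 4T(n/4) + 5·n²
Θ(n²)

Master Theorem: a = 4, b = 4, f(n) = 5·n².
Compute the critical exponent d = log₄(4) = 1.
Compare f(n) = Θ(n²) against n^d:
  k = 2 > d = 1, so f(n) = Ω(n^(d+ε)) — Case 3.
  Regularity: a·(n/b)^2/n^2 = a/b^2 = 4/16 < 1 ✓.
  The top-level work dominates: T(n) = Θ(f(n)) = Θ(n²).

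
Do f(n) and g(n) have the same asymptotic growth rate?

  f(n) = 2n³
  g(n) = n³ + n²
True

f(n) = 2n³ and g(n) = n³ + n² are both O(n³).
Since they have the same asymptotic growth rate, f(n) = Θ(g(n)) is true.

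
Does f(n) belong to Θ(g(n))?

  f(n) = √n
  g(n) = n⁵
False

f(n) = √n is O(√n), and g(n) = n⁵ is O(n⁵).
Since they have different growth rates, f(n) = Θ(g(n)) is false.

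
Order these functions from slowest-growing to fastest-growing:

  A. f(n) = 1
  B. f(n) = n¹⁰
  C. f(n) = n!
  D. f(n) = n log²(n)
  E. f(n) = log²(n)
A < E < D < B < C

Comparing growth rates:
A = 1 is O(1)
E = log²(n) is O(log² n)
D = n log²(n) is O(n log² n)
B = n¹⁰ is O(n¹⁰)
C = n! is O(n!)

Therefore, the order from slowest to fastest is: A < E < D < B < C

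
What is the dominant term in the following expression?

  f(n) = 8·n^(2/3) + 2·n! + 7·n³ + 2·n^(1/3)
2·n!

Looking at each term:
  - 8·n^(2/3) is O(n^(2/3))
  - 2·n! is O(n!)
  - 7·n³ is O(n³)
  - 2·n^(1/3) is O(n^(1/3))

The term 2·n! (O(n!)) grows fastest and dominates all others.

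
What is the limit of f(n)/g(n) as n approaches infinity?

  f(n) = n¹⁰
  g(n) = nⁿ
0

Since n¹⁰ (O(n¹⁰)) grows slower than nⁿ (O(nⁿ)),
the ratio f(n)/g(n) → 0 as n → ∞.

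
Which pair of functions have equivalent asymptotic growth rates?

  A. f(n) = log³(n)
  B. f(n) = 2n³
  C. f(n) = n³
B and C

Examining each function:
  A. log³(n) is O(log³ n)
  B. 2n³ is O(n³)
  C. n³ is O(n³)

Functions B and C both have the same complexity class.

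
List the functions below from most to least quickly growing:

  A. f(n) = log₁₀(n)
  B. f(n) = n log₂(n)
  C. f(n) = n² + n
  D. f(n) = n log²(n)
C > D > B > A

Comparing growth rates:
C = n² + n is O(n²)
D = n log²(n) is O(n log² n)
B = n log₂(n) is O(n log n)
A = log₁₀(n) is O(log n)

Therefore, the order from fastest to slowest is: C > D > B > A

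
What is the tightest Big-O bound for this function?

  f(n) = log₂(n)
O(log n)

The dominant term in log₂(n) is log₂(n), which is Θ(log n).
Constants are absorbed, so the tightest bound is O(log n).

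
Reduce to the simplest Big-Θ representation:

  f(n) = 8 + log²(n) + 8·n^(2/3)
Θ(n^(2/3))

Order the terms by growth rate: 8 ≺ log²(n) ≺ 8·n^(2/3).
The fastest-growing term 8·n^(2/3) dominates as n → ∞; dropping its constant factor gives Θ(n^(2/3)).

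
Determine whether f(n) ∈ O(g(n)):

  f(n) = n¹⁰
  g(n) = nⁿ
True

f(n) = n¹⁰ is O(n¹⁰), and g(n) = nⁿ is O(nⁿ).
Since O(n¹⁰) ⊆ O(nⁿ) (f grows no faster than g), f(n) = O(g(n)) is true.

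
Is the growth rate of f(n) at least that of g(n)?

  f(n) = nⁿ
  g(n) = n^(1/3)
True

f(n) = nⁿ is O(nⁿ), and g(n) = n^(1/3) is O(n^(1/3)).
Since O(nⁿ) grows at least as fast as O(n^(1/3)), f(n) = Ω(g(n)) is true.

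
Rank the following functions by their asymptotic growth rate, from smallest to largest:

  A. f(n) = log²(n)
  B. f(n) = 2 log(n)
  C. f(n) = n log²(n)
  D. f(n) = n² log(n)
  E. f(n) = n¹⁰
B < A < C < D < E

Comparing growth rates:
B = 2 log(n) is O(log n)
A = log²(n) is O(log² n)
C = n log²(n) is O(n log² n)
D = n² log(n) is O(n² log n)
E = n¹⁰ is O(n¹⁰)

Therefore, the order from slowest to fastest is: B < A < C < D < E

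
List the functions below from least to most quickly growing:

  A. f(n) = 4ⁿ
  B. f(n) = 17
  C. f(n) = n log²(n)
B < C < A

Comparing growth rates:
B = 17 is O(1)
C = n log²(n) is O(n log² n)
A = 4ⁿ is O(4ⁿ)

Therefore, the order from slowest to fastest is: B < C < A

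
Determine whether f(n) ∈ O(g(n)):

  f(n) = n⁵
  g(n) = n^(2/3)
False

f(n) = n⁵ is O(n⁵), and g(n) = n^(2/3) is O(n^(2/3)).
Since O(n⁵) grows faster than O(n^(2/3)), f(n) = O(g(n)) is false.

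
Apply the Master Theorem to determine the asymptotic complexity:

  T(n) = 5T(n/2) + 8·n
Θ(n^log₂(5))

Master Theorem: a = 5, b = 2, f(n) = 8·n.
Compute the critical exponent d = log₂(5) = 2.322.
Compare f(n) = Θ(n) against n^d:
  k = 1 < d = 2.322, so f(n) = O(n^(d-ε)) — Case 1.
  The recursion cost dominates: T(n) = Θ(n^d) = Θ(n^log₂(5)).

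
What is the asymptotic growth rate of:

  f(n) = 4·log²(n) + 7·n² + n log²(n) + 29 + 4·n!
Θ(n!)

Order the terms by growth rate: 29 ≺ 4·log²(n) ≺ n log²(n) ≺ 7·n² ≺ 4·n!.
The fastest-growing term 4·n! dominates as n → ∞; dropping its constant factor gives Θ(n!).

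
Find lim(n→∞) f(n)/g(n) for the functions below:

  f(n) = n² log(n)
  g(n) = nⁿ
0

Since n² log(n) (O(n² log n)) grows slower than nⁿ (O(nⁿ)),
the ratio f(n)/g(n) → 0 as n → ∞.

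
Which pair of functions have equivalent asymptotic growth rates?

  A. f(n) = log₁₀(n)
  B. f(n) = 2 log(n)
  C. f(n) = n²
A and B

Examining each function:
  A. log₁₀(n) is O(log n)
  B. 2 log(n) is O(log n)
  C. n² is O(n²)

Functions A and B both have the same complexity class.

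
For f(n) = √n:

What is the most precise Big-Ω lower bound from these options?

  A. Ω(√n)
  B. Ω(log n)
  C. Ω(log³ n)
A

f(n) = √n is Ω(√n).
All listed options are valid Big-Ω bounds (lower bounds),
but Ω(√n) is the tightest (largest valid bound).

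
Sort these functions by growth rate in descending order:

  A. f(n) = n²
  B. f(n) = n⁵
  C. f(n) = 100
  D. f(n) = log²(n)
B > A > D > C

Comparing growth rates:
B = n⁵ is O(n⁵)
A = n² is O(n²)
D = log²(n) is O(log² n)
C = 100 is O(1)

Therefore, the order from fastest to slowest is: B > A > D > C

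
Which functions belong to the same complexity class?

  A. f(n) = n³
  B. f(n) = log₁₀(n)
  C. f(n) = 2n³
A and C

Examining each function:
  A. n³ is O(n³)
  B. log₁₀(n) is O(log n)
  C. 2n³ is O(n³)

Functions A and C both have the same complexity class.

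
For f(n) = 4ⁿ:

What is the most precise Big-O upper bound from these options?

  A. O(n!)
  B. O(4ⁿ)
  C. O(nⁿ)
B

f(n) = 4ⁿ is O(4ⁿ).
All listed options are valid Big-O bounds (upper bounds),
but O(4ⁿ) is the tightest (smallest valid bound).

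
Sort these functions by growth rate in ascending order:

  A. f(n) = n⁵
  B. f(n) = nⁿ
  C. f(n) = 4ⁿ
A < C < B

Comparing growth rates:
A = n⁵ is O(n⁵)
C = 4ⁿ is O(4ⁿ)
B = nⁿ is O(nⁿ)

Therefore, the order from slowest to fastest is: A < C < B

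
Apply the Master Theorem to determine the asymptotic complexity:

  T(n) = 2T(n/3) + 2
Θ(n^log₃(2))

Master Theorem: a = 2, b = 3, f(n) = 2.
Compute the critical exponent d = log₃(2) = 0.631.
Compare f(n) = Θ(1) against n^d:
  k = 0 < d = 0.631, so f(n) = O(n^(d-ε)) — Case 1.
  The recursion cost dominates: T(n) = Θ(n^d) = Θ(n^log₃(2)).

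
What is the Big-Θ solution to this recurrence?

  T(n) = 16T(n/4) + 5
Θ(n²)

Master Theorem: a = 16, b = 4, f(n) = 5.
Compute the critical exponent d = log₄(16) = 2.
Compare f(n) = Θ(1) against n^d:
  k = 0 < d = 2, so f(n) = O(n^(d-ε)) — Case 1.
  The recursion cost dominates: T(n) = Θ(n^d) = Θ(n²).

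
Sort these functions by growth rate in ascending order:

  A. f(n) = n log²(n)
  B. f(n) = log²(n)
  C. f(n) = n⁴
B < A < C

Comparing growth rates:
B = log²(n) is O(log² n)
A = n log²(n) is O(n log² n)
C = n⁴ is O(n⁴)

Therefore, the order from slowest to fastest is: B < A < C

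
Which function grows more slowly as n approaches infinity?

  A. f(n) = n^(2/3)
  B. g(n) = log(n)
B

f(n) = n^(2/3) is O(n^(2/3)), while g(n) = log(n) is O(log n).
Since O(log n) grows slower than O(n^(2/3)), g(n) is dominated.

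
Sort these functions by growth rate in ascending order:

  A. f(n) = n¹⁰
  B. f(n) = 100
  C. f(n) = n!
B < A < C

Comparing growth rates:
B = 100 is O(1)
A = n¹⁰ is O(n¹⁰)
C = n! is O(n!)

Therefore, the order from slowest to fastest is: B < A < C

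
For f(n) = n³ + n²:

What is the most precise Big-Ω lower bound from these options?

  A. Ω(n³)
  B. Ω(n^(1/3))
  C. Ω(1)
A

f(n) = n³ + n² is Ω(n³).
All listed options are valid Big-Ω bounds (lower bounds),
but Ω(n³) is the tightest (largest valid bound).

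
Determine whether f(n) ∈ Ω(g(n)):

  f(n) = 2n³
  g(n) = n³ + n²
True

f(n) = 2n³ and g(n) = n³ + n² are both O(n³).
Big-Ω permits equal growth rates (f ≥ c·g for some c > 0), so f(n) = Ω(g(n)) is true.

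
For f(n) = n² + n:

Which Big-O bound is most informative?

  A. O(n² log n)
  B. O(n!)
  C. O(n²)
C

f(n) = n² + n is O(n²).
All listed options are valid Big-O bounds (upper bounds),
but O(n²) is the tightest (smallest valid bound).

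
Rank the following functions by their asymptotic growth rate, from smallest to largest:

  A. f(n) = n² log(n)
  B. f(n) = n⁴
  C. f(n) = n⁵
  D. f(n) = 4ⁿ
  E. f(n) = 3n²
E < A < B < C < D

Comparing growth rates:
E = 3n² is O(n²)
A = n² log(n) is O(n² log n)
B = n⁴ is O(n⁴)
C = n⁵ is O(n⁵)
D = 4ⁿ is O(4ⁿ)

Therefore, the order from slowest to fastest is: E < A < B < C < D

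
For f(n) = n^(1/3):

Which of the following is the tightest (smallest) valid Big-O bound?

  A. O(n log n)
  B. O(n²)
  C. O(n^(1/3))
C

f(n) = n^(1/3) is O(n^(1/3)).
All listed options are valid Big-O bounds (upper bounds),
but O(n^(1/3)) is the tightest (smallest valid bound).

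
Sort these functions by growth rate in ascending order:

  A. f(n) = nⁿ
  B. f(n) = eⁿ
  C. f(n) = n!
B < C < A

Comparing growth rates:
B = eⁿ is O(eⁿ)
C = n! is O(n!)
A = nⁿ is O(nⁿ)

Therefore, the order from slowest to fastest is: B < C < A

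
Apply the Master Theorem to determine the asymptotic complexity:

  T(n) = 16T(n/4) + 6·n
Θ(n²)

Master Theorem: a = 16, b = 4, f(n) = 6·n.
Compute the critical exponent d = log₄(16) = 2.
Compare f(n) = Θ(n) against n^d:
  k = 1 < d = 2, so f(n) = O(n^(d-ε)) — Case 1.
  The recursion cost dominates: T(n) = Θ(n^d) = Θ(n²).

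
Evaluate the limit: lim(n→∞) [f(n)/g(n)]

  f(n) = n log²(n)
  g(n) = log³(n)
∞

Since n log²(n) (O(n log² n)) grows faster than log³(n) (O(log³ n)),
the ratio f(n)/g(n) → ∞ as n → ∞.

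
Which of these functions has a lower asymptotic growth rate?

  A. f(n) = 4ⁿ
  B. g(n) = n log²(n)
B

f(n) = 4ⁿ is O(4ⁿ), while g(n) = n log²(n) is O(n log² n).
Since O(n log² n) grows slower than O(4ⁿ), g(n) is dominated.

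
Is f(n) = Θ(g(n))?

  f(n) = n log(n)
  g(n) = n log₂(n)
True

f(n) = n log(n) and g(n) = n log₂(n) are both O(n log n).
Since they have the same asymptotic growth rate, f(n) = Θ(g(n)) is true.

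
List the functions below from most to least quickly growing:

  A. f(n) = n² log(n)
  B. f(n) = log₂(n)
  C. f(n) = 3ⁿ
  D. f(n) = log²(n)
C > A > D > B

Comparing growth rates:
C = 3ⁿ is O(3ⁿ)
A = n² log(n) is O(n² log n)
D = log²(n) is O(log² n)
B = log₂(n) is O(log n)

Therefore, the order from fastest to slowest is: C > A > D > B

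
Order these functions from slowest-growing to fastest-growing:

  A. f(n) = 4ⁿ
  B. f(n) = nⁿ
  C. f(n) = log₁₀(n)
C < A < B

Comparing growth rates:
C = log₁₀(n) is O(log n)
A = 4ⁿ is O(4ⁿ)
B = nⁿ is O(nⁿ)

Therefore, the order from slowest to fastest is: C < A < B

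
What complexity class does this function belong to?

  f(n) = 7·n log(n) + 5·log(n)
O(n log n)

The dominant term in 7·n log(n) + 5·log(n) is 7·n log(n), which is Θ(n log n).
Lower-order terms (5·log(n)) are asymptotically negligible.
Constants are absorbed, so the tightest bound is O(n log n).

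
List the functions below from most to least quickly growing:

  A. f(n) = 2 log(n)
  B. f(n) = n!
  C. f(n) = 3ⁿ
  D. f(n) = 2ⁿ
B > C > D > A

Comparing growth rates:
B = n! is O(n!)
C = 3ⁿ is O(3ⁿ)
D = 2ⁿ is O(2ⁿ)
A = 2 log(n) is O(log n)

Therefore, the order from fastest to slowest is: B > C > D > A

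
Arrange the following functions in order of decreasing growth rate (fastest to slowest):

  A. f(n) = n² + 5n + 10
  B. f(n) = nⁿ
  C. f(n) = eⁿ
B > C > A

Comparing growth rates:
B = nⁿ is O(nⁿ)
C = eⁿ is O(eⁿ)
A = n² + 5n + 10 is O(n²)

Therefore, the order from fastest to slowest is: B > C > A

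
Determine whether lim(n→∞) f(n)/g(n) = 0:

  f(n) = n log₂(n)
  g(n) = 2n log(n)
False

f(n) = n log₂(n) is O(n log n), and g(n) = 2n log(n) is O(n log n).
Since they have the same growth rate, f(n) = o(g(n)) is false.
(f = o(g) requires f to grow strictly slower, not equal.)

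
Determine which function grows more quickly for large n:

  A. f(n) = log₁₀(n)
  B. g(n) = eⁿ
B

f(n) = log₁₀(n) is O(log n), while g(n) = eⁿ is O(eⁿ).
Since O(eⁿ) grows faster than O(log n), g(n) dominates.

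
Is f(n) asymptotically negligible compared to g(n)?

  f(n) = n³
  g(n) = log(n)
False

f(n) = n³ is O(n³), and g(n) = log(n) is O(log n).
Since O(n³) grows faster than or equal to O(log n), f(n) = o(g(n)) is false.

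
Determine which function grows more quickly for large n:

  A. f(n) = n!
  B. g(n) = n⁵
A

f(n) = n! is O(n!), while g(n) = n⁵ is O(n⁵).
Since O(n!) grows faster than O(n⁵), f(n) dominates.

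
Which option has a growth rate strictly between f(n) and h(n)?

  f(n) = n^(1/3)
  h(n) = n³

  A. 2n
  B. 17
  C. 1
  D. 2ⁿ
A

We need g(n) with n^(1/3) = o(g(n)) and g(n) = o(n³), i.e. O(n^(1/3)) ≺ g ≺ O(n³).
Check each option:
  A. 2n — O(n) is strictly between O(n^(1/3)) and O(n³) ✓
  B. 17 — O(1) does not grow strictly faster than f(n)
  C. 1 — O(1) does not grow strictly faster than f(n)
  D. 2ⁿ — O(2ⁿ) does not grow strictly slower than h(n)

Only option A (2n) lies strictly between.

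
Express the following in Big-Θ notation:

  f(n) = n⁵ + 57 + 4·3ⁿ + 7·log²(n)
Θ(3ⁿ)

Order the terms by growth rate: 57 ≺ 7·log²(n) ≺ n⁵ ≺ 4·3ⁿ.
The fastest-growing term 4·3ⁿ dominates as n → ∞; dropping its constant factor gives Θ(3ⁿ).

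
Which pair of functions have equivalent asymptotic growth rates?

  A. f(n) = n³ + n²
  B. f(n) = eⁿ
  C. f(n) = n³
A and C

Examining each function:
  A. n³ + n² is O(n³)
  B. eⁿ is O(eⁿ)
  C. n³ is O(n³)

Functions A and C both have the same complexity class.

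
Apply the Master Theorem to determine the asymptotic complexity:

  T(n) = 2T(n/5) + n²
Θ(n²)

Master Theorem: a = 2, b = 5, f(n) = n².
Compute the critical exponent d = log₅(2) = 0.431.
Compare f(n) = Θ(n²) against n^d:
  k = 2 > d = 0.431, so f(n) = Ω(n^(d+ε)) — Case 3.
  Regularity: a·(n/b)^2/n^2 = a/b^2 = 2/25 < 1 ✓.
  The top-level work dominates: T(n) = Θ(f(n)) = Θ(n²).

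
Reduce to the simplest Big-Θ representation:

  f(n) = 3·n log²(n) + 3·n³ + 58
Θ(n³)

Order the terms by growth rate: 58 ≺ 3·n log²(n) ≺ 3·n³.
The fastest-growing term 3·n³ dominates as n → ∞; dropping its constant factor gives Θ(n³).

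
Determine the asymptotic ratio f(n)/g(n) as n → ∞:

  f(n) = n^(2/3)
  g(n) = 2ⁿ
0

Since n^(2/3) (O(n^(2/3))) grows slower than 2ⁿ (O(2ⁿ)),
the ratio f(n)/g(n) → 0 as n → ∞.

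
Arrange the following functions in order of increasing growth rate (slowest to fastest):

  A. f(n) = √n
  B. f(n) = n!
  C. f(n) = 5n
A < C < B

Comparing growth rates:
A = √n is O(√n)
C = 5n is O(n)
B = n! is O(n!)

Therefore, the order from slowest to fastest is: A < C < B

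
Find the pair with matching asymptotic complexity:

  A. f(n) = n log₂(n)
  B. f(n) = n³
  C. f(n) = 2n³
B and C

Examining each function:
  A. n log₂(n) is O(n log n)
  B. n³ is O(n³)
  C. 2n³ is O(n³)

Functions B and C both have the same complexity class.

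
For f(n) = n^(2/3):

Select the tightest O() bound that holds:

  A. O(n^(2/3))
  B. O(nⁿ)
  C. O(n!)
A

f(n) = n^(2/3) is O(n^(2/3)).
All listed options are valid Big-O bounds (upper bounds),
but O(n^(2/3)) is the tightest (smallest valid bound).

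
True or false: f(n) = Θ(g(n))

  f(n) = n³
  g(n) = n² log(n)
False

f(n) = n³ is O(n³), and g(n) = n² log(n) is O(n² log n).
Since they have different growth rates, f(n) = Θ(g(n)) is false.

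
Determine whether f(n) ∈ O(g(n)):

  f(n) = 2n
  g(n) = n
True

f(n) = 2n and g(n) = n are both O(n).
Big-O permits equal growth rates (f ≤ c·g for some c), so f(n) = O(g(n)) is true.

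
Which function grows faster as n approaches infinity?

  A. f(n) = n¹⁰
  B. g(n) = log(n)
A

f(n) = n¹⁰ is O(n¹⁰), while g(n) = log(n) is O(log n).
Since O(n¹⁰) grows faster than O(log n), f(n) dominates.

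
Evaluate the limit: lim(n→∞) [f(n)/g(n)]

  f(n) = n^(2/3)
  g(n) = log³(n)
∞

Since n^(2/3) (O(n^(2/3))) grows faster than log³(n) (O(log³ n)),
the ratio f(n)/g(n) → ∞ as n → ∞.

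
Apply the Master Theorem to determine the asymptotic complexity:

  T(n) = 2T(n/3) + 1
Θ(n^log₃(2))

Master Theorem: a = 2, b = 3, f(n) = 1.
Compute the critical exponent d = log₃(2) = 0.631.
Compare f(n) = Θ(1) against n^d:
  k = 0 < d = 0.631, so f(n) = O(n^(d-ε)) — Case 1.
  The recursion cost dominates: T(n) = Θ(n^d) = Θ(n^log₃(2)).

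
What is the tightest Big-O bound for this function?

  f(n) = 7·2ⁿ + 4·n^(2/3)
O(2ⁿ)

The dominant term in 7·2ⁿ + 4·n^(2/3) is 7·2ⁿ, which is Θ(2ⁿ).
Lower-order terms (4·n^(2/3)) are asymptotically negligible.
Constants are absorbed, so the tightest bound is O(2ⁿ).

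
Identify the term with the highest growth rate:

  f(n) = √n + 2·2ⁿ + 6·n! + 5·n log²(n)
6·n!

Looking at each term:
  - √n is O(√n)
  - 2·2ⁿ is O(2ⁿ)
  - 6·n! is O(n!)
  - 5·n log²(n) is O(n log² n)

The term 6·n! (O(n!)) grows fastest and dominates all others.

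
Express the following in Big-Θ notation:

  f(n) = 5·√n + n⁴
Θ(n⁴)

Order the terms by growth rate: 5·√n ≺ n⁴.
The fastest-growing term n⁴ dominates as n → ∞; dropping its constant factor gives Θ(n⁴).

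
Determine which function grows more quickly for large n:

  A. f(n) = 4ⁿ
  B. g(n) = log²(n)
A

f(n) = 4ⁿ is O(4ⁿ), while g(n) = log²(n) is O(log² n).
Since O(4ⁿ) grows faster than O(log² n), f(n) dominates.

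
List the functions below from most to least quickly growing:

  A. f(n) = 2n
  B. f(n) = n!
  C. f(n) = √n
B > A > C

Comparing growth rates:
B = n! is O(n!)
A = 2n is O(n)
C = √n is O(√n)

Therefore, the order from fastest to slowest is: B > A > C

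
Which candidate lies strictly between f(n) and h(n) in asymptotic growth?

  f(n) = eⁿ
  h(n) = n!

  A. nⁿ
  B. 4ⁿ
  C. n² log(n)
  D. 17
B

We need g(n) with eⁿ = o(g(n)) and g(n) = o(n!), i.e. O(eⁿ) ≺ g ≺ O(n!).
Check each option:
  A. nⁿ — O(nⁿ) does not grow strictly slower than h(n)
  B. 4ⁿ — O(4ⁿ) is strictly between O(eⁿ) and O(n!) ✓
  C. n² log(n) — O(n² log n) does not grow strictly faster than f(n)
  D. 17 — O(1) does not grow strictly faster than f(n)

Only option B (4ⁿ) lies strictly between.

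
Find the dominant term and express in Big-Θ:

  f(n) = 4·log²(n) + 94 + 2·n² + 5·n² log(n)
Θ(n² log n)

Order the terms by growth rate: 94 ≺ 4·log²(n) ≺ 2·n² ≺ 5·n² log(n).
The fastest-growing term 5·n² log(n) dominates as n → ∞; dropping its constant factor gives Θ(n² log n).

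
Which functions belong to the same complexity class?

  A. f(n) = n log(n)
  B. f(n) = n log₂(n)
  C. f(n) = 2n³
A and B

Examining each function:
  A. n log(n) is O(n log n)
  B. n log₂(n) is O(n log n)
  C. 2n³ is O(n³)

Functions A and B both have the same complexity class.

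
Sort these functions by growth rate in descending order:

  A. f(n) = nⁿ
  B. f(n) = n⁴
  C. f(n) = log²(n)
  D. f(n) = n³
A > B > D > C

Comparing growth rates:
A = nⁿ is O(nⁿ)
B = n⁴ is O(n⁴)
D = n³ is O(n³)
C = log²(n) is O(log² n)

Therefore, the order from fastest to slowest is: A > B > D > C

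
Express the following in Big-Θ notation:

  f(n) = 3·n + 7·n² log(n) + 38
Θ(n² log n)

Order the terms by growth rate: 38 ≺ 3·n ≺ 7·n² log(n).
The fastest-growing term 7·n² log(n) dominates as n → ∞; dropping its constant factor gives Θ(n² log n).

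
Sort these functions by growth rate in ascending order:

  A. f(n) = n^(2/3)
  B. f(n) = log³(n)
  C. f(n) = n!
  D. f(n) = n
B < A < D < C

Comparing growth rates:
B = log³(n) is O(log³ n)
A = n^(2/3) is O(n^(2/3))
D = n is O(n)
C = n! is O(n!)

Therefore, the order from slowest to fastest is: B < A < D < C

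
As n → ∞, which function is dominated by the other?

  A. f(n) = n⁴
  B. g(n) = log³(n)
B

f(n) = n⁴ is O(n⁴), while g(n) = log³(n) is O(log³ n).
Since O(log³ n) grows slower than O(n⁴), g(n) is dominated.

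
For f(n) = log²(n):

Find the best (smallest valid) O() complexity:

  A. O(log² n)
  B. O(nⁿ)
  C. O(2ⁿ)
A

f(n) = log²(n) is O(log² n).
All listed options are valid Big-O bounds (upper bounds),
but O(log² n) is the tightest (smallest valid bound).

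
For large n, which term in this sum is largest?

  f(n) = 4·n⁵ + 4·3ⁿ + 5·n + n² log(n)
4·3ⁿ

Looking at each term:
  - 4·n⁵ is O(n⁵)
  - 4·3ⁿ is O(3ⁿ)
  - 5·n is O(n)
  - n² log(n) is O(n² log n)

The term 4·3ⁿ (O(3ⁿ)) grows fastest and dominates all others.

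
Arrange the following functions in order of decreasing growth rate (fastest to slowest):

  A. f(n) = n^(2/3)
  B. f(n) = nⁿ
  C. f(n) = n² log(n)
B > C > A

Comparing growth rates:
B = nⁿ is O(nⁿ)
C = n² log(n) is O(n² log n)
A = n^(2/3) is O(n^(2/3))

Therefore, the order from fastest to slowest is: B > C > A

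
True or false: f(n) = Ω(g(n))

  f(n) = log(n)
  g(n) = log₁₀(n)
True

f(n) = log(n) and g(n) = log₁₀(n) are both O(log n).
Big-Ω permits equal growth rates (f ≥ c·g for some c > 0), so f(n) = Ω(g(n)) is true.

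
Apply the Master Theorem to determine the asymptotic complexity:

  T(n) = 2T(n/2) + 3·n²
Θ(n²)

Master Theorem: a = 2, b = 2, f(n) = 3·n².
Compute the critical exponent d = log₂(2) = 1.
Compare f(n) = Θ(n²) against n^d:
  k = 2 > d = 1, so f(n) = Ω(n^(d+ε)) — Case 3.
  Regularity: a·(n/b)^2/n^2 = a/b^2 = 2/4 < 1 ✓.
  The top-level work dominates: T(n) = Θ(f(n)) = Θ(n²).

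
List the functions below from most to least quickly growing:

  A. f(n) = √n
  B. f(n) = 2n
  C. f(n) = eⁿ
C > B > A

Comparing growth rates:
C = eⁿ is O(eⁿ)
B = 2n is O(n)
A = √n is O(√n)

Therefore, the order from fastest to slowest is: C > B > A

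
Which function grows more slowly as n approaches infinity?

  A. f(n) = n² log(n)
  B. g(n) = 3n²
B

f(n) = n² log(n) is O(n² log n), while g(n) = 3n² is O(n²).
Since O(n²) grows slower than O(n² log n), g(n) is dominated.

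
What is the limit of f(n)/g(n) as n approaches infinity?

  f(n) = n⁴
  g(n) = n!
0

Since n⁴ (O(n⁴)) grows slower than n! (O(n!)),
the ratio f(n)/g(n) → 0 as n → ∞.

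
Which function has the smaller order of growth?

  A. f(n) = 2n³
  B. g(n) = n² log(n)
B

f(n) = 2n³ is O(n³), while g(n) = n² log(n) is O(n² log n).
Since O(n² log n) grows slower than O(n³), g(n) is dominated.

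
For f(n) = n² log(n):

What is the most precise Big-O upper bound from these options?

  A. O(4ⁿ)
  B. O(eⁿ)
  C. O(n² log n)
C

f(n) = n² log(n) is O(n² log n).
All listed options are valid Big-O bounds (upper bounds),
but O(n² log n) is the tightest (smallest valid bound).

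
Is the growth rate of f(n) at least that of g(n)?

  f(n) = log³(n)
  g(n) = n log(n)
False

f(n) = log³(n) is O(log³ n), and g(n) = n log(n) is O(n log n).
Since O(log³ n) grows slower than O(n log n), f(n) = Ω(g(n)) is false.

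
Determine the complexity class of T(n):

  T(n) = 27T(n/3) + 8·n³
Θ(n³ log n)

Master Theorem: a = 27, b = 3, f(n) = 8·n³.
Compute the critical exponent d = log₃(27) = 3.
Compare f(n) = Θ(n³) against n^d:
  k = 3 = d, so f(n) = Θ(n^d) — Case 2.
  Work is balanced across levels: T(n) = Θ(n^d log n) = Θ(n³ log n).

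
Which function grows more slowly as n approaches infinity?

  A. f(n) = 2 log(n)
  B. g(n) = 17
B

f(n) = 2 log(n) is O(log n), while g(n) = 17 is O(1).
Since O(1) grows slower than O(log n), g(n) is dominated.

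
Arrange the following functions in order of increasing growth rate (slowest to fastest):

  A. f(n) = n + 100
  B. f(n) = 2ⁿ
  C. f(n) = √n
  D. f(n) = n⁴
C < A < D < B

Comparing growth rates:
C = √n is O(√n)
A = n + 100 is O(n)
D = n⁴ is O(n⁴)
B = 2ⁿ is O(2ⁿ)

Therefore, the order from slowest to fastest is: C < A < D < B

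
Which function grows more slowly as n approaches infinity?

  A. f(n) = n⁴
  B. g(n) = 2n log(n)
B

f(n) = n⁴ is O(n⁴), while g(n) = 2n log(n) is O(n log n).
Since O(n log n) grows slower than O(n⁴), g(n) is dominated.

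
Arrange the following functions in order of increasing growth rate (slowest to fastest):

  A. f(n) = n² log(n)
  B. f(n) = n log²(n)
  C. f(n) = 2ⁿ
B < A < C

Comparing growth rates:
B = n log²(n) is O(n log² n)
A = n² log(n) is O(n² log n)
C = 2ⁿ is O(2ⁿ)

Therefore, the order from slowest to fastest is: B < A < C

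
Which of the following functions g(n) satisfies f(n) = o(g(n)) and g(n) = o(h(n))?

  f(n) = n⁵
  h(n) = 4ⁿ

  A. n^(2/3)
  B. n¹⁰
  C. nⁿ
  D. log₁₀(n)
B

We need g(n) with n⁵ = o(g(n)) and g(n) = o(4ⁿ), i.e. O(n⁵) ≺ g ≺ O(4ⁿ).
Check each option:
  A. n^(2/3) — O(n^(2/3)) does not grow strictly faster than f(n)
  B. n¹⁰ — O(n¹⁰) is strictly between O(n⁵) and O(4ⁿ) ✓
  C. nⁿ — O(nⁿ) does not grow strictly slower than h(n)
  D. log₁₀(n) — O(log n) does not grow strictly faster than f(n)

Only option B (n¹⁰) lies strictly between.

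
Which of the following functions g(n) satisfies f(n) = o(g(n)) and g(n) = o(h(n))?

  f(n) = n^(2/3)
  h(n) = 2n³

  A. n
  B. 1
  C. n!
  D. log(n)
A

We need g(n) with n^(2/3) = o(g(n)) and g(n) = o(2n³), i.e. O(n^(2/3)) ≺ g ≺ O(n³).
Check each option:
  A. n — O(n) is strictly between O(n^(2/3)) and O(n³) ✓
  B. 1 — O(1) does not grow strictly faster than f(n)
  C. n! — O(n!) does not grow strictly slower than h(n)
  D. log(n) — O(log n) does not grow strictly faster than f(n)

Only option A (n) lies strictly between.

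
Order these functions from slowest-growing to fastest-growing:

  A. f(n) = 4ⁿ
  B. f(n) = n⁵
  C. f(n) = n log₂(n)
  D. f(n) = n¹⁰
C < B < D < A

Comparing growth rates:
C = n log₂(n) is O(n log n)
B = n⁵ is O(n⁵)
D = n¹⁰ is O(n¹⁰)
A = 4ⁿ is O(4ⁿ)

Therefore, the order from slowest to fastest is: C < B < D < A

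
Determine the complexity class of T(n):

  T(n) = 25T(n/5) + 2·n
Θ(n²)

Master Theorem: a = 25, b = 5, f(n) = 2·n.
Compute the critical exponent d = log₅(25) = 2.
Compare f(n) = Θ(n) against n^d:
  k = 1 < d = 2, so f(n) = O(n^(d-ε)) — Case 1.
  The recursion cost dominates: T(n) = Θ(n^d) = Θ(n²).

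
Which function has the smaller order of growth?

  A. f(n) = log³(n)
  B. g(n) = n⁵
A

f(n) = log³(n) is O(log³ n), while g(n) = n⁵ is O(n⁵).
Since O(log³ n) grows slower than O(n⁵), f(n) is dominated.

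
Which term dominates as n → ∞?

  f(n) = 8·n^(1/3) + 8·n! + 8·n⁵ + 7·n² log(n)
8·n!

Looking at each term:
  - 8·n^(1/3) is O(n^(1/3))
  - 8·n! is O(n!)
  - 8·n⁵ is O(n⁵)
  - 7·n² log(n) is O(n² log n)

The term 8·n! (O(n!)) grows fastest and dominates all others.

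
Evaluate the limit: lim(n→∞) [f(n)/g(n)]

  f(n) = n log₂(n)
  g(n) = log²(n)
∞

Since n log₂(n) (O(n log n)) grows faster than log²(n) (O(log² n)),
the ratio f(n)/g(n) → ∞ as n → ∞.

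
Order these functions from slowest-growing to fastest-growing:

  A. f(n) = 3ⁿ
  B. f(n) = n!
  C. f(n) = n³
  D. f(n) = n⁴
C < D < A < B

Comparing growth rates:
C = n³ is O(n³)
D = n⁴ is O(n⁴)
A = 3ⁿ is O(3ⁿ)
B = n! is O(n!)

Therefore, the order from slowest to fastest is: C < D < A < B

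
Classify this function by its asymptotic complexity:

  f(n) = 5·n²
O(n²)

The dominant term in 5·n² is 5·n², which is Θ(n²).
Constants are absorbed, so the tightest bound is O(n²).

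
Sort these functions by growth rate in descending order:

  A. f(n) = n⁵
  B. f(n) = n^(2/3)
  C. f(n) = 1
A > B > C

Comparing growth rates:
A = n⁵ is O(n⁵)
B = n^(2/3) is O(n^(2/3))
C = 1 is O(1)

Therefore, the order from fastest to slowest is: A > B > C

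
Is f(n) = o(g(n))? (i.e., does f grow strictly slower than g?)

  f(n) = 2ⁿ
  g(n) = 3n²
False

f(n) = 2ⁿ is O(2ⁿ), and g(n) = 3n² is O(n²).
Since O(2ⁿ) grows faster than or equal to O(n²), f(n) = o(g(n)) is false.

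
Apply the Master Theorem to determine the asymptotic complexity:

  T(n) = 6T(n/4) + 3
Θ(n^log₄(6))

Master Theorem: a = 6, b = 4, f(n) = 3.
Compute the critical exponent d = log₄(6) = 1.292.
Compare f(n) = Θ(1) against n^d:
  k = 0 < d = 1.292, so f(n) = O(n^(d-ε)) — Case 1.
  The recursion cost dominates: T(n) = Θ(n^d) = Θ(n^log₄(6)).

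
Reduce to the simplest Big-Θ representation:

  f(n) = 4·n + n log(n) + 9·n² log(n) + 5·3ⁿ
Θ(3ⁿ)

Order the terms by growth rate: 4·n ≺ n log(n) ≺ 9·n² log(n) ≺ 5·3ⁿ.
The fastest-growing term 5·3ⁿ dominates as n → ∞; dropping its constant factor gives Θ(3ⁿ).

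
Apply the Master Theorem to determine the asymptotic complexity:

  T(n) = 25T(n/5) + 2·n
Θ(n²)

Master Theorem: a = 25, b = 5, f(n) = 2·n.
Compute the critical exponent d = log₅(25) = 2.
Compare f(n) = Θ(n) against n^d:
  k = 1 < d = 2, so f(n) = O(n^(d-ε)) — Case 1.
  The recursion cost dominates: T(n) = Θ(n^d) = Θ(n²).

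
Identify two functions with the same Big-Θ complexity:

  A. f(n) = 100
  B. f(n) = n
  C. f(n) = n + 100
B and C

Examining each function:
  A. 100 is O(1)
  B. n is O(n)
  C. n + 100 is O(n)

Functions B and C both have the same complexity class.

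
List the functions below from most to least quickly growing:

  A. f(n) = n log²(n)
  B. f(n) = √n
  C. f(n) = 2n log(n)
A > C > B

Comparing growth rates:
A = n log²(n) is O(n log² n)
C = 2n log(n) is O(n log n)
B = √n is O(√n)

Therefore, the order from fastest to slowest is: A > C > B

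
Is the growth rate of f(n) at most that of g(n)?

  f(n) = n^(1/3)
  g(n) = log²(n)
False

f(n) = n^(1/3) is O(n^(1/3)), and g(n) = log²(n) is O(log² n).
Since O(n^(1/3)) grows faster than O(log² n), f(n) = O(g(n)) is false.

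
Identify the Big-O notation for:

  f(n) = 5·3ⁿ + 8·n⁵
O(3ⁿ)

The dominant term in 5·3ⁿ + 8·n⁵ is 5·3ⁿ, which is Θ(3ⁿ).
Lower-order terms (8·n⁵) are asymptotically negligible.
Constants are absorbed, so the tightest bound is O(3ⁿ).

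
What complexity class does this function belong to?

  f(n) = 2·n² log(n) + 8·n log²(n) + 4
O(n² log n)

The dominant term in 2·n² log(n) + 8·n log²(n) + 4 is 2·n² log(n), which is Θ(n² log n).
Lower-order terms (8·n log²(n), 4) are asymptotically negligible.
Constants are absorbed, so the tightest bound is O(n² log n).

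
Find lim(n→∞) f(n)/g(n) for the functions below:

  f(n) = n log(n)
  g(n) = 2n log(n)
1/2

Since n log(n) and 2n log(n) have the same growth rate (O(n log n)),
the ratio converges to a constant: 1/2.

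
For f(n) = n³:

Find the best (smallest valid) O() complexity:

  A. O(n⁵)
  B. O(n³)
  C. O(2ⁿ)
B

f(n) = n³ is O(n³).
All listed options are valid Big-O bounds (upper bounds),
but O(n³) is the tightest (smallest valid bound).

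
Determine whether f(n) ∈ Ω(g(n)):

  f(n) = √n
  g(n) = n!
False

f(n) = √n is O(√n), and g(n) = n! is O(n!).
Since O(√n) grows slower than O(n!), f(n) = Ω(g(n)) is false.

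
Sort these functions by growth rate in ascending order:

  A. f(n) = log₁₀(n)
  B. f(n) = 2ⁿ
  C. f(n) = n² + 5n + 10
A < C < B

Comparing growth rates:
A = log₁₀(n) is O(log n)
C = n² + 5n + 10 is O(n²)
B = 2ⁿ is O(2ⁿ)

Therefore, the order from slowest to fastest is: A < C < B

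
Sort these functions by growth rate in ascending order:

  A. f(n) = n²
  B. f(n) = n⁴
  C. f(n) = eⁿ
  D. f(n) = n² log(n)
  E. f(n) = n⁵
A < D < B < E < C

Comparing growth rates:
A = n² is O(n²)
D = n² log(n) is O(n² log n)
B = n⁴ is O(n⁴)
E = n⁵ is O(n⁵)
C = eⁿ is O(eⁿ)

Therefore, the order from slowest to fastest is: A < D < B < E < C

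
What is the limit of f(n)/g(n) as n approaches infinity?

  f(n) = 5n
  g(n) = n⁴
0

Since 5n (O(n)) grows slower than n⁴ (O(n⁴)),
the ratio f(n)/g(n) → 0 as n → ∞.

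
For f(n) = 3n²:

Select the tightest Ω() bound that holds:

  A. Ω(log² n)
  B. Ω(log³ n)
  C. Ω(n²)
C

f(n) = 3n² is Ω(n²).
All listed options are valid Big-Ω bounds (lower bounds),
but Ω(n²) is the tightest (largest valid bound).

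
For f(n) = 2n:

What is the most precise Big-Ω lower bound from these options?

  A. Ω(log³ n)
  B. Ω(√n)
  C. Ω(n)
C

f(n) = 2n is Ω(n).
All listed options are valid Big-Ω bounds (lower bounds),
but Ω(n) is the tightest (largest valid bound).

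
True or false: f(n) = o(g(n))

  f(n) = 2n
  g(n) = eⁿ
True

f(n) = 2n is O(n), and g(n) = eⁿ is O(eⁿ).
Since O(n) grows strictly slower than O(eⁿ), f(n) = o(g(n)) is true.
This means lim(n→∞) f(n)/g(n) = 0.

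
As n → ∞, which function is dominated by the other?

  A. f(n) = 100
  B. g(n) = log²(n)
A

f(n) = 100 is O(1), while g(n) = log²(n) is O(log² n).
Since O(1) grows slower than O(log² n), f(n) is dominated.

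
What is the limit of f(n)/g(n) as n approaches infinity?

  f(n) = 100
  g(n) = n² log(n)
0

Since 100 (O(1)) grows slower than n² log(n) (O(n² log n)),
the ratio f(n)/g(n) → 0 as n → ∞.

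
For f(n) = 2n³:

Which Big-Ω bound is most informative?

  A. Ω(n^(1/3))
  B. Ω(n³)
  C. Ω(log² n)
B

f(n) = 2n³ is Ω(n³).
All listed options are valid Big-Ω bounds (lower bounds),
but Ω(n³) is the tightest (largest valid bound).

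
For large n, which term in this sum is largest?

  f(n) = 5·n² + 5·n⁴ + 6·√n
5·n⁴

Looking at each term:
  - 5·n² is O(n²)
  - 5·n⁴ is O(n⁴)
  - 6·√n is O(√n)

The term 5·n⁴ (O(n⁴)) grows fastest and dominates all others.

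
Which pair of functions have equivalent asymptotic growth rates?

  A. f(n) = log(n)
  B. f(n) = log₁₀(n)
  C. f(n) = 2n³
A and B

Examining each function:
  A. log(n) is O(log n)
  B. log₁₀(n) is O(log n)
  C. 2n³ is O(n³)

Functions A and B both have the same complexity class.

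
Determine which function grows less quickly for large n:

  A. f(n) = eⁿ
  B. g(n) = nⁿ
A

f(n) = eⁿ is O(eⁿ), while g(n) = nⁿ is O(nⁿ).
Since O(eⁿ) grows slower than O(nⁿ), f(n) is dominated.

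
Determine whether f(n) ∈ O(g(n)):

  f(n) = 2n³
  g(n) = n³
True

f(n) = 2n³ and g(n) = n³ are both O(n³).
Big-O permits equal growth rates (f ≤ c·g for some c), so f(n) = O(g(n)) is true.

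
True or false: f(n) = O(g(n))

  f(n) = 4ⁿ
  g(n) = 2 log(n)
False

f(n) = 4ⁿ is O(4ⁿ), and g(n) = 2 log(n) is O(log n).
Since O(4ⁿ) grows faster than O(log n), f(n) = O(g(n)) is false.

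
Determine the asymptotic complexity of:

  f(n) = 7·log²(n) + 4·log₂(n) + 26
O(log² n)

The dominant term in 7·log²(n) + 4·log₂(n) + 26 is 7·log²(n), which is Θ(log² n).
Lower-order terms (4·log₂(n), 26) are asymptotically negligible.
Constants are absorbed, so the tightest bound is O(log² n).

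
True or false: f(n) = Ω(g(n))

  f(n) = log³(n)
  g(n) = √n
False

f(n) = log³(n) is O(log³ n), and g(n) = √n is O(√n).
Since O(log³ n) grows slower than O(√n), f(n) = Ω(g(n)) is false.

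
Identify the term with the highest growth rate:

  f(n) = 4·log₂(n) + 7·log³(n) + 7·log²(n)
7·log³(n)

Looking at each term:
  - 4·log₂(n) is O(log n)
  - 7·log³(n) is O(log³ n)
  - 7·log²(n) is O(log² n)

The term 7·log³(n) (O(log³ n)) grows fastest and dominates all others.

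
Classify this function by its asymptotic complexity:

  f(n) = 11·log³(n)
O(log³ n)

The dominant term in 11·log³(n) is 11·log³(n), which is Θ(log³ n).
Constants are absorbed, so the tightest bound is O(log³ n).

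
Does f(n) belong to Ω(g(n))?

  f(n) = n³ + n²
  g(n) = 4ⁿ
False

f(n) = n³ + n² is O(n³), and g(n) = 4ⁿ is O(4ⁿ).
Since O(n³) grows slower than O(4ⁿ), f(n) = Ω(g(n)) is false.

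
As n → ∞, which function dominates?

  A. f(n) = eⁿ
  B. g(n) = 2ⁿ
A

f(n) = eⁿ is O(eⁿ), while g(n) = 2ⁿ is O(2ⁿ).
Since O(eⁿ) grows faster than O(2ⁿ), f(n) dominates.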